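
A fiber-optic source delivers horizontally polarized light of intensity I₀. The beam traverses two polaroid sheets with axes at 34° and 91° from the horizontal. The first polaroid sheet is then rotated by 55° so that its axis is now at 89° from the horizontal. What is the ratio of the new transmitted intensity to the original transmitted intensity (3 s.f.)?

I_new/I_old ≈ 0.00149

Before rotation:
I₁ = I₀ cos²(34° − 0°) = I₀ cos²(34°) = 0.6873 I₀.
I₂ = I₁ cos²(91° − 34°) = 0.6873 I₀ · cos²(57°) = 0.2039 I₀.
After rotation:
I₁ = I₀ cos²(89° − 0°) = I₀ cos²(89°) = 0.0003046 I₀.
I₂ = I₁ cos²(91° − 89°) = 0.0003046 I₀ · cos²(2°) = 0.0003042 I₀.
Ratio = 0.0003042 / 0.2039 = 0.001492.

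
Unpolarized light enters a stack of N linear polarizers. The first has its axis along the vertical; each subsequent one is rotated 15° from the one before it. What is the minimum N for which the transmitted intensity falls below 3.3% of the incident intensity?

First polarizer halves the unpolarized light: factor 1/2.
Each further stage multiplies by cos²(15°) = 0.933.
After N polarizers: T = 0.5·0.933^(N−1). Require T < 0.033 ⇒ N−1 > ln(0.033/0.5)/ln(0.933) = 39.20, so N−1 ≥ 40 and N = 41.
Check: N=41 gives T = 0.03122 < 0.033; N=40 gives T = 0.03346.

N = 41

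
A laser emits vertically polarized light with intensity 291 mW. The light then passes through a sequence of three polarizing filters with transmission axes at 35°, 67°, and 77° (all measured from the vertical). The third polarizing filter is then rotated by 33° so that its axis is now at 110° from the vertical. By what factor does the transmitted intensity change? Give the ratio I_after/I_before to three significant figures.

Before rotation:
I₁ = I₀ cos²(35° − 0°) = I₀ cos²(35°) = 0.671 I₀.
I₂ = I₁ cos²(67° − 35°) = 0.671 I₀ · cos²(32°) = 0.4826 I₀.
I₃ = I₂ cos²(77° − 67°) = 0.4826 I₀ · cos²(10°) = 0.468 I₀.
After rotation:
I₁ = I₀ cos²(35° − 0°) = I₀ cos²(35°) = 0.671 I₀.
I₂ = I₁ cos²(67° − 35°) = 0.671 I₀ · cos²(32°) = 0.4826 I₀.
I₃ = I₂ cos²(110° − 67°) = 0.4826 I₀ · cos²(43°) = 0.2581 I₀.
Ratio = 0.2581 / 0.468 = 0.5515.

I_new/I_old ≈ 0.552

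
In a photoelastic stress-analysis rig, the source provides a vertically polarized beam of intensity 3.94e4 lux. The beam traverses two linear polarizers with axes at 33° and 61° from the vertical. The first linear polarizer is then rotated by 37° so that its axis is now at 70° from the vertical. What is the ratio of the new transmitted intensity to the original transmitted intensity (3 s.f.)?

Before rotation:
I₁ = I₀ cos²(33° − 0°) = I₀ cos²(33°) = 0.7034 I₀.
I₂ = I₁ cos²(61° − 33°) = 0.7034 I₀ · cos²(28°) = 0.5483 I₀.
After rotation:
I₁ = I₀ cos²(70° − 0°) = I₀ cos²(70°) = 0.117 I₀.
I₂ = I₁ cos²(61° − 70°) = 0.117 I₀ · cos²(9°) = 0.1141 I₀.
Ratio = 0.1141 / 0.5483 = 0.2081.

I_new/I_old ≈ 0.208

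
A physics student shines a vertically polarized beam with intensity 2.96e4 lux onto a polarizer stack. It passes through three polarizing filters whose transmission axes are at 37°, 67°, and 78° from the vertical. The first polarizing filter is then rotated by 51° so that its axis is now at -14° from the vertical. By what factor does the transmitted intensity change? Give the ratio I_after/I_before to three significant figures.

I_new/I_old ≈ 0.0482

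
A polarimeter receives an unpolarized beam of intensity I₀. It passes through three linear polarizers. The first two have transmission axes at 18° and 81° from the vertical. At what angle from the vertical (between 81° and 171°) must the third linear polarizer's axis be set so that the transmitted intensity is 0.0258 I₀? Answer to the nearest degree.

θ ≈ 141°

Unpolarized light through the first polarizer → I₁ = ½ I₀, now polarized at 18°.
I₂ = I₁ cos²(81° − 18°) = 0.5 I₀ · cos²(63°) = 0.1031 I₀.
Need I₃/I₀ = 0.0258, so cos²(θ − 81°) = 0.0258 / 0.1031 = 0.2504.
θ − 81° = arccos(√0.2504) = 60.0°, giving θ ≈ 81 + 60.0 = 141.0°.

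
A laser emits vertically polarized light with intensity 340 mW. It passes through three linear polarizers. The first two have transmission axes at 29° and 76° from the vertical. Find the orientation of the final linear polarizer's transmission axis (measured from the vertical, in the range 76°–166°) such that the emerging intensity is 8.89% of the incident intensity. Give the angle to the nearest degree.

I₁ = I₀ cos²(29° − 0°) = I₀ cos²(29°) = 0.765 I₀.
I₂ = I₁ cos²(76° − 29°) = 0.765 I₀ · cos²(47°) = 0.3558 I₀.
Need I₃/I₀ = 0.0889, so cos²(θ − 76°) = 0.0889 / 0.3558 = 0.2499.
θ − 76° = arccos(√0.2499) = 60.0°, giving θ ≈ 76 + 60.0 = 136.0°.

θ ≈ 136°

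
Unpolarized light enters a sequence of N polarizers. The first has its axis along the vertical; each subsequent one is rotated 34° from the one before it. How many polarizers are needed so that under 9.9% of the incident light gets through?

First polarizer halves the unpolarized light: factor 1/2.
Each further stage multiplies by cos²(34°) = 0.6873.
After N polarizers: T = 0.5·0.6873^(N−1). Require T < 0.099 ⇒ N−1 > ln(0.099/0.5)/ln(0.6873) = 4.32, so N−1 ≥ 5 and N = 6.
Check: N=6 gives T = 0.07669 < 0.099; N=5 gives T = 0.1116.

N = 6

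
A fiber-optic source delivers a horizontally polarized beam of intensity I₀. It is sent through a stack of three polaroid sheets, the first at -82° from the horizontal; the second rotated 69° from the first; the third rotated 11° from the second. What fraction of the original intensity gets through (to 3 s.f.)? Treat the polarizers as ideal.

I₁ = I₀ cos²(-82° − 0°) = I₀ cos²(82°) = 0.01937 I₀.
I₂ = I₁ cos²(69°) = 0.01937 · 0.1284 I₀ = 0.002488 I₀.
I₃ = I₂ cos²(11°) = 0.002488 · 0.9636 I₀ = 0.002397 I₀.
Transmitted fraction = 0.002397.

≈ 0.00240 I₀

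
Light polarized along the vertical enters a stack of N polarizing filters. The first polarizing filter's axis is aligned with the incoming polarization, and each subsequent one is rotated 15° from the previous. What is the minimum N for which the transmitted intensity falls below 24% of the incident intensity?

N = 22

First polarizer is aligned with the polarization: full transmission.
Each further stage multiplies by cos²(15°) = 0.933.
After N polarizers: T = 0.933^(N−1). Require T < 0.24 ⇒ N−1 > ln(0.24)/ln(0.933) = 20.58, so N−1 ≥ 21 and N = 22.
Check: N=22 gives T = 0.2332 < 0.24; N=21 gives T = 0.2499.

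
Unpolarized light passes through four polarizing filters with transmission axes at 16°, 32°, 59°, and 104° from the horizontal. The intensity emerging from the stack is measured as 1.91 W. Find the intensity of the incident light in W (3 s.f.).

I₀ ≈ 10.4 W

Unpolarized light through the first polarizer → I₁ = ½ I₀, now polarized at 16°.
I₂ = I₁ cos²(32° − 16°) = 0.5 I₀ · cos²(16°) = 0.462 I₀.
I₃ = I₂ cos²(59° − 32°) = 0.462 I₀ · cos²(27°) = 0.3668 I₀.
I₄ = I₃ cos²(104° − 59°) = 0.3668 I₀ · cos²(45°) = 0.1834 I₀.
So 1.91 W = 0.1834 I₀, giving I₀ = 1.91/0.1834 = 10.41 W.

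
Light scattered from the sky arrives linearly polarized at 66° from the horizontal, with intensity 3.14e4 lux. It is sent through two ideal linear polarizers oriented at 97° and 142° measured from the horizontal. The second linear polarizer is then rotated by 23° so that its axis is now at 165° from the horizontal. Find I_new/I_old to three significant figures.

Before rotation:
I₁ = I₀ cos²(97° − 66°) = I₀ cos²(31°) = 0.7347 I₀.
I₂ = I₁ cos²(142° − 97°) = 0.7347 I₀ · cos²(45°) = 0.3674 I₀.
After rotation:
I₁ = I₀ cos²(97° − 66°) = I₀ cos²(31°) = 0.7347 I₀.
I₂ = I₁ cos²(165° − 97°) = 0.7347 I₀ · cos²(68°) = 0.1031 I₀.
Ratio = 0.1031 / 0.3674 = 0.2807.

I_new/I_old ≈ 0.281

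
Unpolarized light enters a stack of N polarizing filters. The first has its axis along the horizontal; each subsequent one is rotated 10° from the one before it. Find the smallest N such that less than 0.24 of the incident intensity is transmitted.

First polarizer halves the unpolarized light: factor 1/2.
Each further stage multiplies by cos²(10°) = 0.9698.
After N polarizers: T = 0.5·0.9698^(N−1). Require T < 0.24 ⇒ N−1 > ln(0.24/0.5)/ln(0.9698) = 23.97, so N−1 ≥ 24 and N = 25.
Check: N=25 gives T = 0.2398 < 0.24; N=24 gives T = 0.2473.

N = 25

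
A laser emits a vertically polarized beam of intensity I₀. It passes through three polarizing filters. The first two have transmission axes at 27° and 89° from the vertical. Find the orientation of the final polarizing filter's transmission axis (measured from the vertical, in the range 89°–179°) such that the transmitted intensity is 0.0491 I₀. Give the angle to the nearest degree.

θ ≈ 147°

I₁ = I₀ cos²(27° − 0°) = I₀ cos²(27°) = 0.7939 I₀.
I₂ = I₁ cos²(89° − 27°) = 0.7939 I₀ · cos²(62°) = 0.175 I₀.
Need I₃/I₀ = 0.0491, so cos²(θ − 89°) = 0.0491 / 0.175 = 0.2806.
θ − 89° = arccos(√0.2806) = 58.0°, giving θ ≈ 89 + 58.0 = 147.0°.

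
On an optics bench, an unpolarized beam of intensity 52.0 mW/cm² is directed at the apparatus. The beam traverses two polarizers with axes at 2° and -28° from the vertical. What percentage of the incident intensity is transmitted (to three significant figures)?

≈ 37.5%

Unpolarized light through the first polarizer → I₁ = 52.0 mW/cm²/2 = 26 mW/cm², polarized at 2°.
I₂ = I₁ · cos²(30°) = 26 · 0.75 = 19.5 mW/cm².
That is 37.5% of the incident intensity.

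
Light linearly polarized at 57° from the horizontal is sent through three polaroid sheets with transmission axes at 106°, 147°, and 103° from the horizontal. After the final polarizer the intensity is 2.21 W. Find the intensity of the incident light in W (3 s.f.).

I₀ ≈ 17.4 W

I₁ = I₀ cos²(106° − 57°) = I₀ cos²(49°) = 0.4304 I₀.
I₂ = I₁ cos²(147° − 106°) = 0.4304 I₀ · cos²(41°) = 0.2452 I₀.
I₃ = I₂ cos²(103° − 147°) = 0.2452 I₀ · cos²(44°) = 0.1269 I₀.
So 2.21 W = 0.1269 I₀, giving I₀ = 2.21/0.1269 = 17.42 W.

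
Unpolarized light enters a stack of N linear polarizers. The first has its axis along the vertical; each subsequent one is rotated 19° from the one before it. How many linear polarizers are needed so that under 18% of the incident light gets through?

N = 11

First polarizer halves the unpolarized light: factor 1/2.
Each further stage multiplies by cos²(19°) = 0.894.
After N polarizers: T = 0.5·0.894^(N−1). Require T < 0.18 ⇒ N−1 > ln(0.18/0.5)/ln(0.894) = 9.12, so N−1 ≥ 10 and N = 11.
Check: N=11 gives T = 0.1631 < 0.18; N=10 gives T = 0.1824.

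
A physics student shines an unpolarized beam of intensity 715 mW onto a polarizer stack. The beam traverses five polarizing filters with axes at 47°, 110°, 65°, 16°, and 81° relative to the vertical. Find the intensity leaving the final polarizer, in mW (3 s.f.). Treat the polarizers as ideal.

I ≈ 2.83 mW

Unpolarized light through the first polarizer → I₁ = 715 mW/2 = 357.5 mW, polarized at 47°.
I₂ = I₁ · cos²(63°) = 357.5 · 0.2061 = 73.68 mW.
I₃ = I₂ · cos²(45°) = 73.68 · 0.5 = 36.84 mW.
I₄ = I₃ · cos²(49°) = 36.84 · 0.4304 = 15.86 mW.
I₅ = I₄ · cos²(65°) = 15.86 · 0.1786 = 2.832 mW.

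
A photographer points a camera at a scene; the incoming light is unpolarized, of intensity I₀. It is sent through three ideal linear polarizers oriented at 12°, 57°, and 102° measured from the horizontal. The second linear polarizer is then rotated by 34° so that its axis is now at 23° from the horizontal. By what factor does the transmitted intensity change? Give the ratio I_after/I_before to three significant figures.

I_new/I_old ≈ 0.140

Before rotation:
Unpolarized light through the first polarizer → I₁ = ½ I₀, now polarized at 12°.
I₂ = I₁ cos²(57° − 12°) = 0.5 I₀ · cos²(45°) = 0.25 I₀.
I₃ = I₂ cos²(102° − 57°) = 0.25 I₀ · cos²(45°) = 0.125 I₀.
After rotation:
Unpolarized light through the first polarizer → I₁ = ½ I₀, now polarized at 12°.
I₂ = I₁ cos²(23° − 12°) = 0.5 I₀ · cos²(11°) = 0.4818 I₀.
I₃ = I₂ cos²(102° − 23°) = 0.4818 I₀ · cos²(79°) = 0.01754 I₀.
Ratio = 0.01754 / 0.125 = 0.1403.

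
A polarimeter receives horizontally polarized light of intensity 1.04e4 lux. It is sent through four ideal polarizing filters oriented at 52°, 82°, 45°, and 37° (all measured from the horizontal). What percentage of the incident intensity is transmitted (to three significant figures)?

≈ 17.8%

I₁ = 1.04e4 lux · cos²(52°) = 3942 lux.
I₂ = I₁ · cos²(30°) = 3942 · 0.75 = 2957 lux.
I₃ = I₂ · cos²(37°) = 2957 · 0.6378 = 1886 lux.
I₄ = I₃ · cos²(8°) = 1886 · 0.9806 = 1849 lux.
That is 17.78% of the incident intensity.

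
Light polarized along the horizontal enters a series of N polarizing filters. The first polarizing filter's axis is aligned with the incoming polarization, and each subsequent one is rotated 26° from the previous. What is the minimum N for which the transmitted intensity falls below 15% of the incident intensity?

First polarizer is aligned with the polarization: full transmission.
Each further stage multiplies by cos²(26°) = 0.8078.
After N polarizers: T = 0.8078^(N−1). Require T < 0.15 ⇒ N−1 > ln(0.15)/ln(0.8078) = 8.89, so N−1 ≥ 9 and N = 10.
Check: N=10 gives T = 0.1465 < 0.15; N=9 gives T = 0.1814.

N = 10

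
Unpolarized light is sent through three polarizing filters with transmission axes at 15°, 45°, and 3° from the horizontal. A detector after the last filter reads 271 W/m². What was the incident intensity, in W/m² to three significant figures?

I₀ ≈ 1310 W/m²

Unpolarized light through the first polarizer → I₁ = ½ I₀, now polarized at 15°.
I₂ = I₁ cos²(45° − 15°) = 0.5 I₀ · cos²(30°) = 0.375 I₀.
I₃ = I₂ cos²(3° − 45°) = 0.375 I₀ · cos²(42°) = 0.2071 I₀.
So 271 W/m² = 0.2071 I₀, giving I₀ = 271/0.2071 = 1309 W/m².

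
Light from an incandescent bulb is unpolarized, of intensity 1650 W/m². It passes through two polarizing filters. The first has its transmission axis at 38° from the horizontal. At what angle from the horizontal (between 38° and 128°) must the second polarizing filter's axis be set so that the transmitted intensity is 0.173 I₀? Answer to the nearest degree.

θ ≈ 92°

Unpolarized light through the first polarizer → I₁ = ½ I₀, now polarized at 38°.
Need I₂/I₀ = 0.173, so cos²(θ − 38°) = 0.173 / 0.5 = 0.346.
θ − 38° = arccos(√0.346) = 54.0°, giving θ ≈ 38 + 54.0 = 92.0°.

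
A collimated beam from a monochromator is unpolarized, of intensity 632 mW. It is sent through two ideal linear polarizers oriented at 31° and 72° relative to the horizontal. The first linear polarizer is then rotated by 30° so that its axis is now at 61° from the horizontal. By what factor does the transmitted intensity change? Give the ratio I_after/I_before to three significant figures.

I_new/I_old ≈ 1.69

Before rotation:
Unpolarized light through the first polarizer → I₁ = ½ I₀, now polarized at 31°.
I₂ = I₁ cos²(72° − 31°) = 0.5 I₀ · cos²(41°) = 0.2848 I₀.
After rotation:
Unpolarized light through the first polarizer → I₁ = ½ I₀, now polarized at 61°.
I₂ = I₁ cos²(72° − 61°) = 0.5 I₀ · cos²(11°) = 0.4818 I₀.
Ratio = 0.4818 / 0.2848 = 1.692.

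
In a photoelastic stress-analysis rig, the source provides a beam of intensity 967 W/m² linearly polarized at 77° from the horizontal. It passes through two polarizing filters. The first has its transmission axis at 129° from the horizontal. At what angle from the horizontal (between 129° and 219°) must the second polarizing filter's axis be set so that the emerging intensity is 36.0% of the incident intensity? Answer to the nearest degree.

I₁ = I₀ cos²(129° − 77°) = I₀ cos²(52°) = 0.379 I₀.
Need I₂/I₀ = 0.36, so cos²(θ − 129°) = 0.36 / 0.379 = 0.9498.
θ − 129° = arccos(√0.9498) = 13.0°, giving θ ≈ 129 + 13.0 = 142.0°.

θ ≈ 142°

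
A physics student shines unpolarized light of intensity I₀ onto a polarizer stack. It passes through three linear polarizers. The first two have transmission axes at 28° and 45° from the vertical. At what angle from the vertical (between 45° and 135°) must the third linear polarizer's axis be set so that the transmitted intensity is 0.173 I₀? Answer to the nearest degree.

Unpolarized light through the first polarizer → I₁ = ½ I₀, now polarized at 28°.
I₂ = I₁ cos²(45° − 28°) = 0.5 I₀ · cos²(17°) = 0.4573 I₀.
Need I₃/I₀ = 0.173, so cos²(θ − 45°) = 0.173 / 0.4573 = 0.3783.
θ − 45° = arccos(√0.3783) = 52.0°, giving θ ≈ 45 + 52.0 = 97.0°.

θ ≈ 97°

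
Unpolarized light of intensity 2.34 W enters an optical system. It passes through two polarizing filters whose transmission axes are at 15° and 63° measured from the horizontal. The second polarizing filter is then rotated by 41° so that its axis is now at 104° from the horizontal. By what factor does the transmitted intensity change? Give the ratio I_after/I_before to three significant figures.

Before rotation:
Unpolarized light through the first polarizer → I₁ = ½ I₀, now polarized at 15°.
I₂ = I₁ cos²(63° − 15°) = 0.5 I₀ · cos²(48°) = 0.2239 I₀.
After rotation:
Unpolarized light through the first polarizer → I₁ = ½ I₀, now polarized at 15°.
I₂ = I₁ cos²(104° − 15°) = 0.5 I₀ · cos²(89°) = 0.0001523 I₀.
Ratio = 0.0001523 / 0.2239 = 0.0006803.

I_new/I_old ≈ 0.000680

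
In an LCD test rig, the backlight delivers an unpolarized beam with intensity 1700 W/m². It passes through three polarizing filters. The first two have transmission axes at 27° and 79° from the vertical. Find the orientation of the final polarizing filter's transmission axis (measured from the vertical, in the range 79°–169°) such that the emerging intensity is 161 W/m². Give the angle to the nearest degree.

Unpolarized light through the first polarizer → I₁ = ½ I₀, now polarized at 27°.
I₂ = I₁ cos²(79° − 27°) = 0.5 I₀ · cos²(52°) = 0.1895 I₀.
Target fraction: 161 / 1700 W/m² = 0.09471 of I₀.
Need I₃/I₀ = 0.09471, so cos²(θ − 79°) = 0.09471 / 0.1895 = 0.4997.
θ − 79° = arccos(√0.4997) = 45.0°, giving θ ≈ 79 + 45.0 = 124.0°.

θ ≈ 124°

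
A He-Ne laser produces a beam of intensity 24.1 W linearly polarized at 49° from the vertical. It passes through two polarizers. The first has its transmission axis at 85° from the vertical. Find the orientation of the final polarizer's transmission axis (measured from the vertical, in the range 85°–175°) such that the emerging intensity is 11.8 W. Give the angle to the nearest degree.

θ ≈ 115°

By Malus's law, I₁ = I₀ cos²(85° − 49°) = I₀ cos²(36°) = 0.6545 I₀.
Target fraction: 11.8 / 24.1 W = 0.4896 of I₀.
Need I₂/I₀ = 0.4896, so cos²(θ − 85°) = 0.4896 / 0.6545 = 0.7481.
θ − 85° = arccos(√0.7481) = 30.1°, giving θ ≈ 85 + 30.1 = 115.1°.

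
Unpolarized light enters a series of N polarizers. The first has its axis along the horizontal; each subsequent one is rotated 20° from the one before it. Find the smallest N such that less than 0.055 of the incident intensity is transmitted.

N = 19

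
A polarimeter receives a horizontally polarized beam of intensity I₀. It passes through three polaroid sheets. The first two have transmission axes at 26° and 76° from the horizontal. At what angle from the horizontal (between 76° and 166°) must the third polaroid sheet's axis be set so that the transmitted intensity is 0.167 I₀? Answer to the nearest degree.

θ ≈ 121°

I₁ = I₀ cos²(26° − 0°) = I₀ cos²(26°) = 0.8078 I₀.
I₂ = I₁ cos²(76° − 26°) = 0.8078 I₀ · cos²(50°) = 0.3338 I₀.
Need I₃/I₀ = 0.167, so cos²(θ − 76°) = 0.167 / 0.3338 = 0.5003.
θ − 76° = arccos(√0.5003) = 45.0°, giving θ ≈ 76 + 45.0 = 121.0°.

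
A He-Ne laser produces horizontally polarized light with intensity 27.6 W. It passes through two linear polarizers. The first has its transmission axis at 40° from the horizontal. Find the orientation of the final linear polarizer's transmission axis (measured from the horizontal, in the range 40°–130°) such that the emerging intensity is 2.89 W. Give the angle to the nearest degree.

θ ≈ 105°

I₁ = I₀ cos²(40° − 0°) = I₀ cos²(40°) = 0.5868 I₀.
Target fraction: 2.89 / 27.6 W = 0.1047 of I₀.
Need I₂/I₀ = 0.1047, so cos²(θ − 40°) = 0.1047 / 0.5868 = 0.1784.
θ − 40° = arccos(√0.1784) = 65.0°, giving θ ≈ 40 + 65.0 = 105.0°.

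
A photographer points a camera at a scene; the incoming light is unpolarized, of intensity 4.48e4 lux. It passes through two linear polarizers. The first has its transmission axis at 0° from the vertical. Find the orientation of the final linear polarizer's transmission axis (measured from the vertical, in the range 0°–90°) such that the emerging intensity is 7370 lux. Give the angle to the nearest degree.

θ ≈ 55°

Unpolarized light through the first polarizer → I₁ = ½ I₀, now polarized at 0°.
Target fraction: 7370 / 4.48e4 lux = 0.1645 of I₀.
Need I₂/I₀ = 0.1645, so cos²(θ − 0°) = 0.1645 / 0.5 = 0.329.
θ − 0° = arccos(√0.329) = 55.0°, giving θ ≈ 0 + 55.0 = 55.0°.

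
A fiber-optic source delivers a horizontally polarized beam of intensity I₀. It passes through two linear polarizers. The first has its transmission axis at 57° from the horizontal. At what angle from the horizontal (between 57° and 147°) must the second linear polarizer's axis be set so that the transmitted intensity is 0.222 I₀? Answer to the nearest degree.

θ ≈ 87°

I₁ = I₀ cos²(57° − 0°) = I₀ cos²(57°) = 0.2966 I₀.
Need I₂/I₀ = 0.222, so cos²(θ − 57°) = 0.222 / 0.2966 = 0.7484.
θ − 57° = arccos(√0.7484) = 30.1°, giving θ ≈ 57 + 30.1 = 87.1°.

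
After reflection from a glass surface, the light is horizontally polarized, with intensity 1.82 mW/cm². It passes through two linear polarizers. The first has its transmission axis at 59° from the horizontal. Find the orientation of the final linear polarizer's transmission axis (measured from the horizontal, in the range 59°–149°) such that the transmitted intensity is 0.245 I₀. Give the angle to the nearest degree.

θ ≈ 75°

By Malus's law, I₁ = I₀ cos²(59° − 0°) = I₀ cos²(59°) = 0.2653 I₀.
Need I₂/I₀ = 0.245, so cos²(θ − 59°) = 0.245 / 0.2653 = 0.9236.
θ − 59° = arccos(√0.9236) = 16.0°, giving θ ≈ 59 + 16.0 = 75.0°.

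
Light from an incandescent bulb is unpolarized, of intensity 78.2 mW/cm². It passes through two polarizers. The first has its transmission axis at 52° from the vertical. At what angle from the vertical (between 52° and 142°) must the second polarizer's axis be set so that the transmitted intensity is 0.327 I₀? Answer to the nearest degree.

Unpolarized light through the first polarizer → I₁ = ½ I₀, now polarized at 52°.
Need I₂/I₀ = 0.327, so cos²(θ − 52°) = 0.327 / 0.5 = 0.654.
θ − 52° = arccos(√0.654) = 36.0°, giving θ ≈ 52 + 36.0 = 88.0°.

θ ≈ 88°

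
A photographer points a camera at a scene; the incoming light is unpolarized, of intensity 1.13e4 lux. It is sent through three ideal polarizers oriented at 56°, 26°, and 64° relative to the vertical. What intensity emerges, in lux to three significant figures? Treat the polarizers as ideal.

I ≈ 2630 lux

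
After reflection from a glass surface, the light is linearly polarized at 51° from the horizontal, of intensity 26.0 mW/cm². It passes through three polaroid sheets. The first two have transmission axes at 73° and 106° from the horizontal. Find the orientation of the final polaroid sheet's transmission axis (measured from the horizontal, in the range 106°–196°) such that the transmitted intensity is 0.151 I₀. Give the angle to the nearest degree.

θ ≈ 166°

By Malus's law, I₁ = I₀ cos²(73° − 51°) = I₀ cos²(22°) = 0.8597 I₀.
I₂ = I₁ cos²(106° − 73°) = 0.8597 I₀ · cos²(33°) = 0.6047 I₀.
Need I₃/I₀ = 0.151, so cos²(θ − 106°) = 0.151 / 0.6047 = 0.2497.
θ − 106° = arccos(√0.2497) = 60.0°, giving θ ≈ 106 + 60.0 = 166.0°.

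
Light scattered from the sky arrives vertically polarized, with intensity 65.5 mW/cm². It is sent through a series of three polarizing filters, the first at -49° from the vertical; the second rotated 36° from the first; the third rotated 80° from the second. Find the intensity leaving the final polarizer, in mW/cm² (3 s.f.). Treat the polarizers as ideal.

By Malus's law, I₁ = 65.5 mW/cm² · cos²(49°) = 28.19 mW/cm².
I₂ = I₁ · cos²(36°) = 28.19 · 0.6545 = 18.45 mW/cm².
I₃ = I₂ · cos²(80°) = 18.45 · 0.03015 = 0.5564 mW/cm².

I ≈ 0.556 mW/cm²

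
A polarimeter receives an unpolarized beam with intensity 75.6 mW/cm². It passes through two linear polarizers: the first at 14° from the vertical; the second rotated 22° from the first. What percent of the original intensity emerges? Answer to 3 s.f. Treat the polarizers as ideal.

≈ 43.0%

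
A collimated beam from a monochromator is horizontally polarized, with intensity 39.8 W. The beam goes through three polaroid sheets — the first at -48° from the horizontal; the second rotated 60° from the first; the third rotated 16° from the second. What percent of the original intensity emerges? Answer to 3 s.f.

I₁ = 39.8 W · cos²(48°) = 17.82 W.
I₂ = I₁ · cos²(60°) = 17.82 · 0.25 = 4.455 W.
I₃ = I₂ · cos²(16°) = 4.455 · 0.924 = 4.117 W.
That is 10.34% of the incident intensity.

≈ 10.3%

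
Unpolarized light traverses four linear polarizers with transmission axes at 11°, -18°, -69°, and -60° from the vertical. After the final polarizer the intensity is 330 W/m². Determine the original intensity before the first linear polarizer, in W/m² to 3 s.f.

I₀ ≈ 2230 W/m²

Unpolarized light through the first polarizer → I₁ = ½ I₀, now polarized at 11°.
I₂ = I₁ cos²(-18° − 11°) = 0.5 I₀ · cos²(29°) = 0.3825 I₀.
I₃ = I₂ cos²(-69° + 18°) = 0.3825 I₀ · cos²(51°) = 0.1515 I₀.
I₄ = I₃ cos²(-60° + 69°) = 0.1515 I₀ · cos²(9°) = 0.1478 I₀.
So 330 W/m² = 0.1478 I₀, giving I₀ = 330/0.1478 = 2233 W/m².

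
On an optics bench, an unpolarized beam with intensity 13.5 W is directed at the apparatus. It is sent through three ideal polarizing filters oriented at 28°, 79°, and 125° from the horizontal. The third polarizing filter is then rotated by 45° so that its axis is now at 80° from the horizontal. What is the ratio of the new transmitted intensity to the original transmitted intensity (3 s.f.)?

I_new/I_old ≈ 2.07

Before rotation:
Unpolarized light through the first polarizer → I₁ = ½ I₀, now polarized at 28°.
I₂ = I₁ cos²(79° − 28°) = 0.5 I₀ · cos²(51°) = 0.198 I₀.
I₃ = I₂ cos²(125° − 79°) = 0.198 I₀ · cos²(46°) = 0.09556 I₀.
After rotation:
Unpolarized light through the first polarizer → I₁ = ½ I₀, now polarized at 28°.
I₂ = I₁ cos²(79° − 28°) = 0.5 I₀ · cos²(51°) = 0.198 I₀.
I₃ = I₂ cos²(80° − 79°) = 0.198 I₀ · cos²(1°) = 0.198 I₀.
Ratio = 0.198 / 0.09556 = 2.072.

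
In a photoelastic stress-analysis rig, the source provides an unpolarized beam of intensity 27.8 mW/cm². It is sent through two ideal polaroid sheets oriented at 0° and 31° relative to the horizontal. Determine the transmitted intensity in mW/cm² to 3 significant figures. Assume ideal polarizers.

I ≈ 10.2 mW/cm²

Unpolarized light through the first polarizer → I₁ = 27.8 mW/cm²/2 = 13.9 mW/cm², polarized at 0°.
I₂ = I₁ · cos²(31°) = 13.9 · 0.7347 = 10.21 mW/cm².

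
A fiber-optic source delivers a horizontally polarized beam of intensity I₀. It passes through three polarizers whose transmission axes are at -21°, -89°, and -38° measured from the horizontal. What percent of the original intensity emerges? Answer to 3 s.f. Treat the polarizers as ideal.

≈ 4.84%

I₁ = I₀ cos²(-21° − 0°) = I₀ cos²(21°) = 0.8716 I₀.
I₂ = I₁ cos²(-89° + 21°) = 0.8716 I₀ · cos²(68°) = 0.1223 I₀.
I₃ = I₂ cos²(-38° + 89°) = 0.1223 I₀ · cos²(51°) = 0.04844 I₀.
That is 4.844% of the incident intensity.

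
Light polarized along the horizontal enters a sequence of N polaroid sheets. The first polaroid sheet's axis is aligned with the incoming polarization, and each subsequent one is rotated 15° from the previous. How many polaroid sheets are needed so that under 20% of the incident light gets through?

N = 25

First polarizer is aligned with the polarization: full transmission.
Each further stage multiplies by cos²(15°) = 0.933.
After N polarizers: T = 0.933^(N−1). Require T < 0.20 ⇒ N−1 > ln(0.20)/ln(0.933) = 23.21, so N−1 ≥ 24 and N = 25.
Check: N=25 gives T = 0.1894 < 0.20; N=24 gives T = 0.203.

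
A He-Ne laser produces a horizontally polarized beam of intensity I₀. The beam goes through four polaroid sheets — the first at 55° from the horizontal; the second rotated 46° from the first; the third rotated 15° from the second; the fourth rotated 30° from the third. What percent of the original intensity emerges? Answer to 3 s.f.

I₁ = I₀ cos²(55° − 0°) = I₀ cos²(55°) = 0.329 I₀.
I₂ = I₁ cos²(46°) = 0.329 · 0.4826 I₀ = 0.1588 I₀.
I₃ = I₂ cos²(15°) = 0.1588 · 0.933 I₀ = 0.1481 I₀.
I₄ = I₃ cos²(30°) = 0.1481 · 0.75 I₀ = 0.1111 I₀.
That is 11.11% of the incident intensity.

≈ 11.1%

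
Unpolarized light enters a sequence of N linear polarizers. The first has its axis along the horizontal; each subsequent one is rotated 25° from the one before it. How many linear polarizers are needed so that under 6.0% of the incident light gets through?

First polarizer halves the unpolarized light: factor 1/2.
Each further stage multiplies by cos²(25°) = 0.8214.
After N polarizers: T = 0.5·0.8214^(N−1). Require T < 0.060 ⇒ N−1 > ln(0.060/0.5)/ln(0.8214) = 10.78, so N−1 ≥ 11 and N = 12.
Check: N=12 gives T = 0.05742 < 0.060; N=11 gives T = 0.0699.

N = 12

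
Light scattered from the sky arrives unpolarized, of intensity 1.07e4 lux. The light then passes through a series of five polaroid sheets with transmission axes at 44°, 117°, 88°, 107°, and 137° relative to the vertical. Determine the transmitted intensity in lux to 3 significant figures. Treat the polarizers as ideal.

I ≈ 235 lux

Unpolarized light through the first polarizer → I₁ = 1.07e4 lux/2 = 5350 lux, polarized at 44°.
I₂ = I₁ · cos²(73°) = 5350 · 0.08548 = 457.3 lux.
I₃ = I₂ · cos²(29°) = 457.3 · 0.765 = 349.8 lux.
I₄ = I₃ · cos²(19°) = 349.8 · 0.894 = 312.8 lux.
I₅ = I₄ · cos²(30°) = 312.8 · 0.75 = 234.6 lux.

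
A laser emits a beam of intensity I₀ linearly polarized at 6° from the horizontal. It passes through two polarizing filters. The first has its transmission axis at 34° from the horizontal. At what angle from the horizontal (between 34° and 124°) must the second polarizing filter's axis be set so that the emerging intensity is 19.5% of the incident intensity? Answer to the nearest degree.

By Malus's law, I₁ = I₀ cos²(34° − 6°) = I₀ cos²(28°) = 0.7796 I₀.
Need I₂/I₀ = 0.195, so cos²(θ − 34°) = 0.195 / 0.7796 = 0.2501.
θ − 34° = arccos(√0.2501) = 60.0°, giving θ ≈ 34 + 60.0 = 94.0°.

θ ≈ 94°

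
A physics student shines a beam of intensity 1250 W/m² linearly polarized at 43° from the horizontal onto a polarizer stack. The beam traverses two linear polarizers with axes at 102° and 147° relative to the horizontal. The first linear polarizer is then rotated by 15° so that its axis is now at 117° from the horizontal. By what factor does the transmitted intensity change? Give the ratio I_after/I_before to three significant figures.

Before rotation:
By Malus's law, I₁ = I₀ cos²(102° − 43°) = I₀ cos²(59°) = 0.2653 I₀.
I₂ = I₁ cos²(147° − 102°) = 0.2653 I₀ · cos²(45°) = 0.1326 I₀.
After rotation:
I₁ = I₀ cos²(117° − 43°) = I₀ cos²(74°) = 0.07598 I₀.
I₂ = I₁ cos²(147° − 117°) = 0.07598 I₀ · cos²(30°) = 0.05698 I₀.
Ratio = 0.05698 / 0.1326 = 0.4296.

I_new/I_old ≈ 0.430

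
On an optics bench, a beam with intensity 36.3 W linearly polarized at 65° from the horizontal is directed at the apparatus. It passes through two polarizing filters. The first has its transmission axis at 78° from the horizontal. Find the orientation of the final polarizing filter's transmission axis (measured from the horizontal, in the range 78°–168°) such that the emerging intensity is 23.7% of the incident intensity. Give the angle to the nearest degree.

By Malus's law, I₁ = I₀ cos²(78° − 65°) = I₀ cos²(13°) = 0.9494 I₀.
Need I₂/I₀ = 0.237, so cos²(θ − 78°) = 0.237 / 0.9494 = 0.2496.
θ − 78° = arccos(√0.2496) = 60.0°, giving θ ≈ 78 + 60.0 = 138.0°.

θ ≈ 138°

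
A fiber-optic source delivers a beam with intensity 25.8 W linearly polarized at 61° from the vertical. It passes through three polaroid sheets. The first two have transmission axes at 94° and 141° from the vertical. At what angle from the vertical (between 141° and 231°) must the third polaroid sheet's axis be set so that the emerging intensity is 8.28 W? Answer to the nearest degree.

I₁ = I₀ cos²(94° − 61°) = I₀ cos²(33°) = 0.7034 I₀.
I₂ = I₁ cos²(141° − 94°) = 0.7034 I₀ · cos²(47°) = 0.3272 I₀.
Target fraction: 8.28 / 25.8 W = 0.3209 of I₀.
Need I₃/I₀ = 0.3209, so cos²(θ − 141°) = 0.3209 / 0.3272 = 0.981.
θ − 141° = arccos(√0.981) = 7.9°, giving θ ≈ 141 + 7.9 = 148.9°.

θ ≈ 149°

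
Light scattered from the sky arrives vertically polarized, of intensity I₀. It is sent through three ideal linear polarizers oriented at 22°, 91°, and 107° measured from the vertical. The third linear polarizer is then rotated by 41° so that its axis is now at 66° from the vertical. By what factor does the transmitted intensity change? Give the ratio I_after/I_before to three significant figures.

I_new/I_old ≈ 0.889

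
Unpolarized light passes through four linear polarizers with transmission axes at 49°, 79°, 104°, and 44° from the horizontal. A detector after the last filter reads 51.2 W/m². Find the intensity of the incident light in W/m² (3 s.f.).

Unpolarized light through the first polarizer → I₁ = ½ I₀, now polarized at 49°.
I₂ = I₁ cos²(79° − 49°) = 0.5 I₀ · cos²(30°) = 0.375 I₀.
I₃ = I₂ cos²(104° − 79°) = 0.375 I₀ · cos²(25°) = 0.308 I₀.
I₄ = I₃ cos²(44° − 104°) = 0.308 I₀ · cos²(60°) = 0.07701 I₀.
So 51.2 W/m² = 0.07701 I₀, giving I₀ = 51.2/0.07701 = 664.9 W/m².

I₀ ≈ 665 W/m²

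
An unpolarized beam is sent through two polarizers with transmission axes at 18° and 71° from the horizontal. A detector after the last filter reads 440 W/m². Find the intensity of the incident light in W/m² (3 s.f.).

I₀ ≈ 2430 W/m²

Unpolarized light through the first polarizer → I₁ = ½ I₀, now polarized at 18°.
I₂ = I₁ cos²(71° − 18°) = 0.5 I₀ · cos²(53°) = 0.1811 I₀.
So 440 W/m² = 0.1811 I₀, giving I₀ = 440/0.1811 = 2430 W/m².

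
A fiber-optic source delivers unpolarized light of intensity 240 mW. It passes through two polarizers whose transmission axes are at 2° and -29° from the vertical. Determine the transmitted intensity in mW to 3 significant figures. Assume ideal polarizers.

Unpolarized light through the first polarizer → I₁ = 240 mW/2 = 120 mW, polarized at 2°.
I₂ = I₁ · cos²(31°) = 120 · 0.7347 = 88.17 mW.

I ≈ 88.2 mW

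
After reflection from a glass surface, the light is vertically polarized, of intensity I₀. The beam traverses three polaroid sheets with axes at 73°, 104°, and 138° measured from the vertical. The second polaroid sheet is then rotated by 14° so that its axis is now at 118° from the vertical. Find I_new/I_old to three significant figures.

I_new/I_old ≈ 0.874

Before rotation:
I₁ = I₀ cos²(73° − 0°) = I₀ cos²(73°) = 0.08548 I₀.
I₂ = I₁ cos²(104° − 73°) = 0.08548 I₀ · cos²(31°) = 0.06281 I₀.
I₃ = I₂ cos²(138° − 104°) = 0.06281 I₀ · cos²(34°) = 0.04317 I₀.
After rotation:
I₁ = I₀ cos²(73° − 0°) = I₀ cos²(73°) = 0.08548 I₀.
I₂ = I₁ cos²(118° − 73°) = 0.08548 I₀ · cos²(45°) = 0.04274 I₀.
I₃ = I₂ cos²(138° − 118°) = 0.04274 I₀ · cos²(20°) = 0.03774 I₀.
Ratio = 0.03774 / 0.04317 = 0.8743.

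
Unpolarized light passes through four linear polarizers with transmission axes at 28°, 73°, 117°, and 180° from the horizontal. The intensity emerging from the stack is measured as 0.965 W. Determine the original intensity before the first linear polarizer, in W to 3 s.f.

Unpolarized light through the first polarizer → I₁ = ½ I₀, now polarized at 28°.
I₂ = I₁ cos²(73° − 28°) = 0.5 I₀ · cos²(45°) = 0.25 I₀.
I₃ = I₂ cos²(117° − 73°) = 0.25 I₀ · cos²(44°) = 0.1294 I₀.
I₄ = I₃ cos²(180° − 117°) = 0.1294 I₀ · cos²(63°) = 0.02666 I₀.
So 0.965 W = 0.02666 I₀, giving I₀ = 0.965/0.02666 = 36.19 W.

I₀ ≈ 36.2 W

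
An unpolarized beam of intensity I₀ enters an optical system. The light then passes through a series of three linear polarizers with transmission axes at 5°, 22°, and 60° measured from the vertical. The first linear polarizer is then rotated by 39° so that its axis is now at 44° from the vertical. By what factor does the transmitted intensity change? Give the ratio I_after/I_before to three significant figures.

I_new/I_old ≈ 0.940

Before rotation:
Unpolarized light through the first polarizer → I₁ = ½ I₀, now polarized at 5°.
I₂ = I₁ cos²(22° − 5°) = 0.5 I₀ · cos²(17°) = 0.4573 I₀.
I₃ = I₂ cos²(60° − 22°) = 0.4573 I₀ · cos²(38°) = 0.2839 I₀.
After rotation:
Unpolarized light through the first polarizer → I₁ = ½ I₀, now polarized at 44°.
I₂ = I₁ cos²(22° − 44°) = 0.5 I₀ · cos²(22°) = 0.4298 I₀.
I₃ = I₂ cos²(60° − 22°) = 0.4298 I₀ · cos²(38°) = 0.2669 I₀.
Ratio = 0.2669 / 0.2839 = 0.94.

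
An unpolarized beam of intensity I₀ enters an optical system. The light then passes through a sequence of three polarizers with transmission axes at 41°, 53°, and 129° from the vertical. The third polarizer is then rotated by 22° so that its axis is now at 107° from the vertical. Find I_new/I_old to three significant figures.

I_new/I_old ≈ 5.90

Before rotation:
Unpolarized light through the first polarizer → I₁ = ½ I₀, now polarized at 41°.
I₂ = I₁ cos²(53° − 41°) = 0.5 I₀ · cos²(12°) = 0.4784 I₀.
I₃ = I₂ cos²(129° − 53°) = 0.4784 I₀ · cos²(76°) = 0.028 I₀.
After rotation:
Unpolarized light through the first polarizer → I₁ = ½ I₀, now polarized at 41°.
I₂ = I₁ cos²(53° − 41°) = 0.5 I₀ · cos²(12°) = 0.4784 I₀.
I₃ = I₂ cos²(107° − 53°) = 0.4784 I₀ · cos²(54°) = 0.1653 I₀.
Ratio = 0.1653 / 0.028 = 5.903.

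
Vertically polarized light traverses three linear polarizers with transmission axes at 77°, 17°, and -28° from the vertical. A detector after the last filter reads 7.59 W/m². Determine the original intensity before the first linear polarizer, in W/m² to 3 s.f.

I₀ ≈ 1200 W/m²

By Malus's law, I₁ = I₀ cos²(77° − 0°) = I₀ cos²(77°) = 0.0506 I₀.
I₂ = I₁ cos²(17° − 77°) = 0.0506 I₀ · cos²(60°) = 0.01265 I₀.
I₃ = I₂ cos²(-28° − 17°) = 0.01265 I₀ · cos²(45°) = 0.006325 I₀.
So 7.59 W/m² = 0.006325 I₀, giving I₀ = 7.59/0.006325 = 1200 W/m².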